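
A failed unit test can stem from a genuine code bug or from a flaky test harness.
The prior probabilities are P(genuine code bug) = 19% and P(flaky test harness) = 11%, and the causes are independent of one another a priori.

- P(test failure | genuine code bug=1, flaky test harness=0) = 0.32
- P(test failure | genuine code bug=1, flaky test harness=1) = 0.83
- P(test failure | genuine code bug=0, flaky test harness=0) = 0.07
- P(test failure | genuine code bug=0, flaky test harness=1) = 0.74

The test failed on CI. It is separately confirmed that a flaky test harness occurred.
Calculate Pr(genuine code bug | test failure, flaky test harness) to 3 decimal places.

Pr(genuine code bug | test failure, flaky test harness) ≈ 0.208

Enumerate both values of genuine code bug and weight by the priors:
  P(test failure | flaky test harness) = 0.74×0.81 + 0.83×0.19
        = 0.599400 + 0.157700 = 0.757100
Keeping only the genuine code bug-present terms gives 0.157700, so
  P(genuine code bug | test failure, flaky test harness) = 0.157700 / 0.757100 ≈ 0.208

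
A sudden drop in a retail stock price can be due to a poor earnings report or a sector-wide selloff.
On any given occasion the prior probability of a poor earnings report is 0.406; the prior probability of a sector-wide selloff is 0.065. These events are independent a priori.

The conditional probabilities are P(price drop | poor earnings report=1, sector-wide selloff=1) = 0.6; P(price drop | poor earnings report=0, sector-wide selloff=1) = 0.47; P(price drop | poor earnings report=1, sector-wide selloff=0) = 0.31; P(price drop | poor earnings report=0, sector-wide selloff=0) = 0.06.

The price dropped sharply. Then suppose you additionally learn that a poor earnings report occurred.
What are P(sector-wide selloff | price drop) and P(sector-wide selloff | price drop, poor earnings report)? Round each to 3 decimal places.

P(sector-wide selloff | price drop) ≈ 0.184; P(sector-wide selloff | price drop, poor earnings report) ≈ 0.119

Weight on sector-wide selloff=true, given the evidence: 0.018147 + 0.015834 = 0.033981
The normalizing constant is 0.06·0.594·0.935 + 0.47·0.594·0.065 + 0.31·0.406·0.935 + 0.6·0.406·0.065 = 0.184983
Posterior = 0.033981 / 0.184983 ≈ 0.184

Now also conditioning on poor earnings report=true:
P(price drop | poor earnings report) = 0.31*0.935 + 0.6*0.065 = 0.289850 + 0.039000 = 0.328850
Of this, 0.039000 comes from 0.6*0.065 (the sector-wide selloff=true cases).
So P(sector-wide selloff | price drop, poor earnings report) = 0.039000/0.328850 ≈ 0.119.
This is intercausal reasoning (explaining away): once poor earnings report accounts for the price drop, sector-wide selloff becomes less likely.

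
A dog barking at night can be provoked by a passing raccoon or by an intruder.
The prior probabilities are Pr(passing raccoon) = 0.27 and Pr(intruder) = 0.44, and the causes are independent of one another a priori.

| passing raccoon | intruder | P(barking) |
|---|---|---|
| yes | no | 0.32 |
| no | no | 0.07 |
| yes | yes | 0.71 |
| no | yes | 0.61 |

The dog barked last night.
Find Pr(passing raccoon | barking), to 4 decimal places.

Pr(passing raccoon | barking) ≈ 0.3715

For the numerator, keep only passing raccoon=true terms: 0.048384 + 0.084348 = 0.132732
Denominator P(barking): 0.07×0.73×0.56 + 0.61×0.73×0.44 + 0.32×0.27×0.56 + 0.71×0.27×0.44 = 0.357280
Posterior = 0.132732 / 0.357280 ≈ 0.3715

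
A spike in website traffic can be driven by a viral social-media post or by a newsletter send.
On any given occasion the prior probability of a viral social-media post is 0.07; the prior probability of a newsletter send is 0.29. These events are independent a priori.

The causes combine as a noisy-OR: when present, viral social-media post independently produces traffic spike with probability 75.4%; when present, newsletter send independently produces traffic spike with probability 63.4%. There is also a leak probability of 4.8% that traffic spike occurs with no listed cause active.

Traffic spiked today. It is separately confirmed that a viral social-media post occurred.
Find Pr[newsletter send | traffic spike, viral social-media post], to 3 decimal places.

Under noisy-OR, P(traffic spike | causes) = 1 − (1−0.048)·∏(1−qᵢ) over the active causes.
By total probability over both values of newsletter send:
  P(traffic spike | viral social-media post) = 0.765808*0.71 + 0.914286*0.29
        = 0.543724 + 0.265143 = 0.808867
The terms with newsletter send present sum to 0.265143, so
  P(newsletter send | traffic spike, viral social-media post) = 0.265143 / 0.808867 ≈ 0.328

Pr[newsletter send | traffic spike, viral social-media post] ≈ 0.328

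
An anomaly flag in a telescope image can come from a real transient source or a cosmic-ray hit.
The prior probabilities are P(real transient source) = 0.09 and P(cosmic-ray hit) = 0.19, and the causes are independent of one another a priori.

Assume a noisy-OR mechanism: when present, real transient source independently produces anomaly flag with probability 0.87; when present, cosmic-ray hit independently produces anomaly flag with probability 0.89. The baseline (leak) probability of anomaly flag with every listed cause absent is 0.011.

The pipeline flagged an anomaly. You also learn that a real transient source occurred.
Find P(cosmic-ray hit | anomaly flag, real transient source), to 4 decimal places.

Under noisy-OR, P(anomaly flag | causes) = 1 − (1−0.011)·∏(1−qᵢ) over the active causes.
Weight on cosmic-ray hit=true, given the evidence: 0.985857×0.19 = 0.187313
Denominator P(anomaly flag | real transient source): 0.87143×0.81 + 0.985857×0.19 = 0.893171
P(cosmic-ray hit | anomaly flag, real transient source) = 0.187313/0.893171 ≈ 0.2097

P(cosmic-ray hit | anomaly flag, real transient source) ≈ 0.2097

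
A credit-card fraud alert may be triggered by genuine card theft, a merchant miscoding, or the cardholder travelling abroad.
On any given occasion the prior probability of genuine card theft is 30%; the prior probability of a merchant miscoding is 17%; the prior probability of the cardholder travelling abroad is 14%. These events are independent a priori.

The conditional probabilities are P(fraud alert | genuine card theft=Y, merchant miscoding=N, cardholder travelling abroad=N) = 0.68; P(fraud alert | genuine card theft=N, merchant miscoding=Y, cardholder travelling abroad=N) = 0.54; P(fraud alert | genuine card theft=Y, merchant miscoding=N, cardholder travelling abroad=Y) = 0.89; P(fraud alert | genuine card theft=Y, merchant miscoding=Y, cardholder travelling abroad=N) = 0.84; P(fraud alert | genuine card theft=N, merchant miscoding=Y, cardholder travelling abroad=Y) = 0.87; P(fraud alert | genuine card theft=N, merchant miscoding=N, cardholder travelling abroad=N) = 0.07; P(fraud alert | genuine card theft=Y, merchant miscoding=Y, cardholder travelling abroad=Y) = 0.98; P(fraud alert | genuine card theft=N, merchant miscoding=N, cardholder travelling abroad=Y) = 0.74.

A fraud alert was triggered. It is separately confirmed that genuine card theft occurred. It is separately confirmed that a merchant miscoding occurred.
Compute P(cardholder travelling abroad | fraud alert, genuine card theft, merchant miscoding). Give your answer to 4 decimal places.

P(cardholder travelling abroad | fraud alert, genuine card theft, merchant miscoding) ≈ 0.1596

P(fraud alert | genuine card theft, merchant miscoding) = 0.84·0.86 + 0.98·0.14 = 0.722400 + 0.137200 = 0.859600
Restricting to configurations with cardholder travelling abroad present: 0.98·0.14 = 0.137200.
Hence the posterior is 0.137200/0.859600 ≈ 0.1596.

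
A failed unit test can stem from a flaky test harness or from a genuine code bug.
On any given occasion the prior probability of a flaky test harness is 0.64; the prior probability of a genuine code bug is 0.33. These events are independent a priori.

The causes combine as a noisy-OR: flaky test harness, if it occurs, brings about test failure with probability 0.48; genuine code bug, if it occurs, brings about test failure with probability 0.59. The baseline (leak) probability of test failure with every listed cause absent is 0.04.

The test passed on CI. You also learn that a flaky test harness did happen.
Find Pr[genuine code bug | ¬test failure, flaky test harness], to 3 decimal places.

Under noisy-OR, P(test failure | causes) = 1 − (1−0.04)·∏(1−qᵢ) over the active causes.
P(¬test failure | flaky test harness) = 0.4992×0.67 + 0.204672×0.33 = 0.334464 + 0.067542 = 0.402006
Of this, 0.067542 comes from 0.204672×0.33 (the genuine code bug=true cases).
P(genuine code bug | ¬test failure, flaky test harness) = 0.067542 / 0.402006 ≈ 0.168

Pr[genuine code bug | ¬test failure, flaky test harness] ≈ 0.168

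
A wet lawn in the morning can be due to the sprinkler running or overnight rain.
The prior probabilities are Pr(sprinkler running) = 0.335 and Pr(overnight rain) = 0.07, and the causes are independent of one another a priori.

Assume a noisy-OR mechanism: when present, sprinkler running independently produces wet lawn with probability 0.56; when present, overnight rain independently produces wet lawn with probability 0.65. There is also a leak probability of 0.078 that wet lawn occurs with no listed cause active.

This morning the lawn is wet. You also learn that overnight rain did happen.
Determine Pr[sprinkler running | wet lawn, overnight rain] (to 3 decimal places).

Pr[sprinkler running | wet lawn, overnight rain] ≈ 0.390

Under noisy-OR, P(wet lawn | causes) = 1 − (1−0.078)·∏(1−qᵢ) over the active causes.
Weight on sprinkler running=true, given the evidence: 0.858012·0.335 = 0.287434
The normalizing constant is 0.6773·0.665 + 0.858012·0.335 = 0.737839
P(sprinkler running | wet lawn, overnight rain) = 0.287434/0.737839 ≈ 0.390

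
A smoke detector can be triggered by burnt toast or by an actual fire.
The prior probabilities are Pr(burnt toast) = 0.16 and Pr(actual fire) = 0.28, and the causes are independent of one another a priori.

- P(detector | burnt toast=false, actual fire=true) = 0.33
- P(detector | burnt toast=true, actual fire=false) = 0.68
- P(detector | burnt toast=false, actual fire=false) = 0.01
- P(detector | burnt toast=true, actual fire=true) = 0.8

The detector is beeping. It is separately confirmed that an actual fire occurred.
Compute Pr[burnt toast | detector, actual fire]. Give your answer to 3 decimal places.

Pr[burnt toast | detector, actual fire] ≈ 0.316

P(detector | actual fire) = 0.33·0.84 + 0.8·0.16 = 0.277200 + 0.128000 = 0.405200
Restricting to configurations with burnt toast present: 0.8·0.16 = 0.128000.
So P(burnt toast | detector, actual fire) = 0.128000/0.405200 ≈ 0.316.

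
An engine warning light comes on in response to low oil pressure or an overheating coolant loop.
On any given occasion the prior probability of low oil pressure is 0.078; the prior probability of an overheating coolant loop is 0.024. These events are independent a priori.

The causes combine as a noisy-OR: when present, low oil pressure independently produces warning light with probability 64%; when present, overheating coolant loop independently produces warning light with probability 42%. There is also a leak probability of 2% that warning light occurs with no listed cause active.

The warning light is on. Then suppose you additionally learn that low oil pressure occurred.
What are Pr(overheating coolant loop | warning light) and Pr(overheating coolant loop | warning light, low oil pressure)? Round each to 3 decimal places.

Pr(overheating coolant loop | warning light) ≈ 0.141; Pr(overheating coolant loop | warning light, low oil pressure) ≈ 0.029

Under noisy-OR, P(warning light | causes) = 1 − (1−0.02)·∏(1−qᵢ) over the active causes.
Numerator (weight on configurations with overheating coolant loop): 0.009550 + 0.001489 = 0.011039
Denominator P(warning light): 0.02×0.922×0.976 + 0.4316×0.922×0.024 + 0.6472×0.078×0.976 + 0.795376×0.078×0.024 = 0.078306
Posterior = 0.011039 / 0.078306 ≈ 0.141

Now also conditioning on low oil pressure=true:
P(warning light | low oil pressure) = 0.6472×0.976 + 0.795376×0.024 = 0.631667 + 0.019089 = 0.650756
Of this, 0.019089 comes from 0.795376×0.024 (the overheating coolant loop=true cases).
Hence the posterior is 0.019089/0.650756 ≈ 0.029.
This is intercausal reasoning (explaining away): once low oil pressure accounts for the warning light, overheating coolant loop becomes less likely.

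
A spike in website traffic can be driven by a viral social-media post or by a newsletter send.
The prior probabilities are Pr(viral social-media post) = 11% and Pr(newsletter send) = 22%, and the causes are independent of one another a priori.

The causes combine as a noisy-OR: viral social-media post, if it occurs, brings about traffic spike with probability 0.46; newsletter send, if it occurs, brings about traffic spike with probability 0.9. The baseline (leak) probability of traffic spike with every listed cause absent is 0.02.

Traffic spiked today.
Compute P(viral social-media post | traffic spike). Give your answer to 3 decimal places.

P(viral social-media post | traffic spike) ≈ 0.249

Under noisy-OR, P(traffic spike | causes) = 1 − (1−0.02)·∏(1−qᵢ) over the active causes.
P(traffic spike) = 0.02×0.89×0.78 + 0.902×0.89×0.22 + 0.4708×0.11×0.78 + 0.94708×0.11×0.22 = 0.013884 + 0.176612 + 0.040395 + 0.022919 = 0.253810
The viral social-media post-present share is 0.040395 + 0.022919 = 0.063314.
P(viral social-media post | traffic spike) = 0.063314 / 0.253810 ≈ 0.249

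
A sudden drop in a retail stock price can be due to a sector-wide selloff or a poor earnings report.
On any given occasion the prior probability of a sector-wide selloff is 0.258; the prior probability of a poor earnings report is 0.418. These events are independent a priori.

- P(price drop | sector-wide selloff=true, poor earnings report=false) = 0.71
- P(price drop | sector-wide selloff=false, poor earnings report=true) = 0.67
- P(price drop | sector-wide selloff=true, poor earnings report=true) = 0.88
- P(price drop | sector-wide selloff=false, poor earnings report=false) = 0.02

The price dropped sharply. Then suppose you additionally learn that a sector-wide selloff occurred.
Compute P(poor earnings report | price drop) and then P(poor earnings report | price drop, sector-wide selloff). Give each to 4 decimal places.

P(poor earnings report | price drop) ≈ 0.7243; P(poor earnings report | price drop, sector-wide selloff) ≈ 0.4709

Enumerate the 4 (sector-wide selloff, poor earnings report) configurations and weight by the priors:
  P(price drop) = 0.02·0.742·0.582 + 0.67·0.742·0.418 + 0.71·0.258·0.582 + 0.88·0.258·0.418
        = 0.008637 + 0.207805 + 0.106611 + 0.094903 = 0.417956
Configurations with poor earnings report contribute 0.302708, so
  P(poor earnings report | price drop) = 0.302708 / 0.417956 ≈ 0.7243

With the extra evidence:
P(price drop | sector-wide selloff) = 0.71·0.582 + 0.88·0.418 = 0.413220 + 0.367840 = 0.781060
The poor earnings report-present share is 0.88·0.418 = 0.367840.
P(poor earnings report | price drop, sector-wide selloff) = 0.367840 / 0.781060 ≈ 0.4709
Conditioning on sector-wide selloff lowers the posterior on poor earnings report: the classic explaining-away effect in a common-effect structure.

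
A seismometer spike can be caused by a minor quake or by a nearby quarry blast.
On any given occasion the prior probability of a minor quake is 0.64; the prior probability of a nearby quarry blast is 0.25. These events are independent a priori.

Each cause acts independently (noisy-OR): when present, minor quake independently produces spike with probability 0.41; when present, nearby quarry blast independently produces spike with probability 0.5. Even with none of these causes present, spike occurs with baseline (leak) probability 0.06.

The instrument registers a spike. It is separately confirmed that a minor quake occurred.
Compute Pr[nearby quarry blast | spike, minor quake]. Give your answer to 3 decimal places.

Pr[nearby quarry blast | spike, minor quake] ≈ 0.351

Under noisy-OR, P(spike | causes) = 1 − (1−0.06)·∏(1−qᵢ) over the active causes.
Weight on nearby quarry blast=true, given the evidence: 0.7227×0.25 = 0.180675
Denominator P(spike | minor quake): 0.4454×0.75 + 0.7227×0.25 = 0.514725
Posterior = 0.180675 / 0.514725 ≈ 0.351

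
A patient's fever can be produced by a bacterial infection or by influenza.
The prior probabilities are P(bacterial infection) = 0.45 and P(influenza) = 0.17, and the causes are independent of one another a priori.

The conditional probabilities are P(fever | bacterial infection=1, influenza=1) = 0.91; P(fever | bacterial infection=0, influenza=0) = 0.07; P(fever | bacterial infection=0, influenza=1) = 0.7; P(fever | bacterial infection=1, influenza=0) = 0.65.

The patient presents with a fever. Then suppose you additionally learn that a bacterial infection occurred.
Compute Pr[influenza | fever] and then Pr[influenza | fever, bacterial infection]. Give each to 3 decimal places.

P(fever) = 0.07*0.55*0.83 + 0.7*0.55*0.17 + 0.65*0.45*0.83 + 0.91*0.45*0.17 = 0.031955 + 0.065450 + 0.242775 + 0.069615 = 0.409795
Of this, 0.135065 comes from 0.065450 + 0.069615 (the influenza=true cases).
So P(influenza | fever) = 0.135065/0.409795 ≈ 0.330.

Now also conditioning on bacterial infection=true:
Weight on influenza=true, given the evidence: 0.91×0.17 = 0.154700
Normalizer over all consistent configurations: 0.65×0.83 + 0.91×0.17 = 0.694200
Posterior = 0.154700 / 0.694200 ≈ 0.223
The drop from 0.330 to 0.223 is the explaining-away (discounting) effect.

Pr[influenza | fever] ≈ 0.330; Pr[influenza | fever, bacterial infection] ≈ 0.223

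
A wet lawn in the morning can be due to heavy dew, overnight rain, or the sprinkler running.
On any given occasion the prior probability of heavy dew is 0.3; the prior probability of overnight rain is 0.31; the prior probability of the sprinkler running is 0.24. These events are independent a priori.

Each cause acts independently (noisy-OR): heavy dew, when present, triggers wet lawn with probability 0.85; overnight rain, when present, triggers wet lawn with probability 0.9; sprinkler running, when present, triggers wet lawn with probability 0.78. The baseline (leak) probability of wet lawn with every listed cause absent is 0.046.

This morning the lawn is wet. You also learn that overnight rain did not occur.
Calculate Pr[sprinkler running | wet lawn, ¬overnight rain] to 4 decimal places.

Pr[sprinkler running | wet lawn, ¬overnight rain] ≈ 0.4794

Under noisy-OR, P(wet lawn | causes) = 1 − (1−0.046)·∏(1−qᵢ) over the active causes.
Sum P(wet lawn|·) weighted by the priors over the 4 (heavy dew, sprinkler running) configurations:
  P(wet lawn | ¬overnight rain) = 0.046×0.7×0.76 + 0.79012×0.7×0.24 + 0.8569×0.3×0.76 + 0.968518×0.3×0.24
        = 0.024472 + 0.132740 + 0.195373 + 0.069733 = 0.422318
Keeping only the sprinkler running-present terms gives 0.202473, so
  P(sprinkler running | wet lawn, ¬overnight rain) = 0.202473 / 0.422318 ≈ 0.4794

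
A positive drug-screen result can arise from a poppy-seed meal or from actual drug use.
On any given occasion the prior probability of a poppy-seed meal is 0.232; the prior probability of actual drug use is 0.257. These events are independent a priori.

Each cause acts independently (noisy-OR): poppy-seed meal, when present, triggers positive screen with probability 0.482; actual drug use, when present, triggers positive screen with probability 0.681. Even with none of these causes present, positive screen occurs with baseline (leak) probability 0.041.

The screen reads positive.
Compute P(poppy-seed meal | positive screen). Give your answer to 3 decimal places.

P(poppy-seed meal | positive screen) ≈ 0.461

Under noisy-OR, P(positive screen | causes) = 1 − (1−0.041)·∏(1−qᵢ) over the active causes.
Enumerate the 4 (poppy-seed meal, actual drug use) configurations and weight by the priors:
  P(positive screen) = 0.041×0.768×0.743 + 0.694079×0.768×0.257 + 0.503238×0.232×0.743 + 0.841533×0.232×0.257
        = 0.023396 + 0.136995 + 0.086746 + 0.050176 = 0.297313
The terms with poppy-seed meal present sum to 0.136922, so
  P(poppy-seed meal | positive screen) = 0.136922 / 0.297313 ≈ 0.461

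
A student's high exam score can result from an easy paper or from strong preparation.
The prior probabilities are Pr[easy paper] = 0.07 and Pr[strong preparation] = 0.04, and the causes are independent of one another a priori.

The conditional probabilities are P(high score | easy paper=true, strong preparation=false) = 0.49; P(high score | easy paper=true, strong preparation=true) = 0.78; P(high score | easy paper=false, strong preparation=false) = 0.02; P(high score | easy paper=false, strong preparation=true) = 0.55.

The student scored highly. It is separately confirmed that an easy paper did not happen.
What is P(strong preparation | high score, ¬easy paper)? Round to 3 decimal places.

P(strong preparation | high score, ¬easy paper) ≈ 0.534

P(high score | ¬easy paper) = 0.02·0.96 + 0.55·0.04 = 0.019200 + 0.022000 = 0.041200
The strong preparation-present share is 0.55·0.04 = 0.022000.
Hence the posterior is 0.022000/0.041200 ≈ 0.534.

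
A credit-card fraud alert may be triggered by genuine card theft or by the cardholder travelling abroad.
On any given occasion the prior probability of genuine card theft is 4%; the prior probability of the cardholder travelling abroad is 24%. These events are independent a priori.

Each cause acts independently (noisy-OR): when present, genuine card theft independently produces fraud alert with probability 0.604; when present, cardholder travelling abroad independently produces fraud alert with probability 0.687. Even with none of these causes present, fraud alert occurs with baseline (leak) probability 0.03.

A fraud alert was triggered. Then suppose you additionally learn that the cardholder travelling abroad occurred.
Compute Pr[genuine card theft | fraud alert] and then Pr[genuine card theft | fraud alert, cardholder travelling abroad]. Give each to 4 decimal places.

Pr[genuine card theft | fraud alert] ≈ 0.1297; Pr[genuine card theft | fraud alert, cardholder travelling abroad] ≈ 0.0500

Under noisy-OR, P(fraud alert | causes) = 1 − (1−0.03)·∏(1−qᵢ) over the active causes.
Enumerate the 4 (genuine card theft, cardholder travelling abroad) configurations and weight by the priors:
  P(fraud alert) = 0.03*0.96*0.76 + 0.69639*0.96*0.24 + 0.61588*0.04*0.76 + 0.87977*0.04*0.24
        = 0.021888 + 0.160448 + 0.018723 + 0.008446 = 0.209505
The terms with genuine card theft present sum to 0.027169, so
  P(genuine card theft | fraud alert) = 0.027169 / 0.209505 ≈ 0.1297

Now also conditioning on cardholder travelling abroad=true:
For the numerator, keep only genuine card theft=true terms: 0.87977·0.04 = 0.035191
Normalizer over all consistent configurations: 0.69639·0.96 + 0.87977·0.04 = 0.703725
Posterior = 0.035191 / 0.703725 ≈ 0.0500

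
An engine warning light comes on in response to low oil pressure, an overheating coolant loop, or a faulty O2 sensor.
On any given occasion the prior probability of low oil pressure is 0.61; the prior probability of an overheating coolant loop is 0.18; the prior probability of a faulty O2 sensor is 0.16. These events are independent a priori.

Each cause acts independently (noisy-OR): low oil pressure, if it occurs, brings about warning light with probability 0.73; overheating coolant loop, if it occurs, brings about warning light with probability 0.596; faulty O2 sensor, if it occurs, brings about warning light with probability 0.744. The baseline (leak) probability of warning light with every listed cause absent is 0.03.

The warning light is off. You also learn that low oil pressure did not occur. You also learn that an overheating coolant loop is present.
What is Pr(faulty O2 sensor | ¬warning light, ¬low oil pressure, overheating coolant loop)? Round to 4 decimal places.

Pr(faulty O2 sensor | ¬warning light, ¬low oil pressure, overheating coolant loop) ≈ 0.0465

Under noisy-OR, P(warning light | causes) = 1 − (1−0.03)·∏(1−qᵢ) over the active causes.
By total probability over both values of faulty O2 sensor:
  P(¬warning light | ¬low oil pressure, overheating coolant loop) = 0.39188*0.84 + 0.100321*0.16
        = 0.329179 + 0.016051 = 0.345230
Keeping only the faulty O2 sensor-present terms gives 0.016051, so
  P(faulty O2 sensor | ¬warning light, ¬low oil pressure, overheating coolant loop) = 0.016051 / 0.345230 ≈ 0.0465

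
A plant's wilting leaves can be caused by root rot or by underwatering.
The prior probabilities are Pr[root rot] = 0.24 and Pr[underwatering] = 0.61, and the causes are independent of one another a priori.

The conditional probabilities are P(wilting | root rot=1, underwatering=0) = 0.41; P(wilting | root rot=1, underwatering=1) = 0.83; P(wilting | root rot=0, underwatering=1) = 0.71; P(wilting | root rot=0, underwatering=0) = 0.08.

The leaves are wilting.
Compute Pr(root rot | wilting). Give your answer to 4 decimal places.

For the numerator, keep only root rot=true terms: 0.038376 + 0.121512 = 0.159888
Denominator P(wilting): 0.08·0.76·0.39 + 0.71·0.76·0.61 + 0.41·0.24·0.39 + 0.83·0.24·0.61 = 0.512756
Posterior = 0.159888 / 0.512756 ≈ 0.3118

Pr(root rot | wilting) ≈ 0.3118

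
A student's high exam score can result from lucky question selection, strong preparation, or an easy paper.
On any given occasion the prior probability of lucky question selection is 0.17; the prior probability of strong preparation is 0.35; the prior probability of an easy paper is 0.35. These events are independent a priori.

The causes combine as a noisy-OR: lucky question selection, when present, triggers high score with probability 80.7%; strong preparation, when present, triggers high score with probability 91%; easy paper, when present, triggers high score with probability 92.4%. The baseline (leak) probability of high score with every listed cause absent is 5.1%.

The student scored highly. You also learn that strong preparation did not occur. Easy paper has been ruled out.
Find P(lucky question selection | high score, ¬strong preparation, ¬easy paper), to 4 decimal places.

P(lucky question selection | high score, ¬strong preparation, ¬easy paper) ≈ 0.7664

Under noisy-OR, P(high score | causes) = 1 − (1−0.051)·∏(1−qᵢ) over the active causes.
P(high score | ¬strong preparation, ¬easy paper) = 0.051*0.83 + 0.816843*0.17 = 0.042330 + 0.138863 = 0.181193
The lucky question selection-present share is 0.816843*0.17 = 0.138863.
P(lucky question selection | high score, ¬strong preparation, ¬easy paper) = 0.138863 / 0.181193 ≈ 0.7664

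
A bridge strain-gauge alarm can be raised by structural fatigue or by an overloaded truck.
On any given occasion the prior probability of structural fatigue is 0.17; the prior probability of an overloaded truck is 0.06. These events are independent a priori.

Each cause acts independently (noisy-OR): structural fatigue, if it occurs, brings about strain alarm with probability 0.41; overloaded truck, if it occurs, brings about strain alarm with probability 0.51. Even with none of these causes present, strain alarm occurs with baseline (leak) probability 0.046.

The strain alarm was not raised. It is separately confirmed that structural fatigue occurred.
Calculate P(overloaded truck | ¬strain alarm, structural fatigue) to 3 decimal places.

P(overloaded truck | ¬strain alarm, structural fatigue) ≈ 0.030

Under noisy-OR, P(strain alarm | causes) = 1 − (1−0.046)·∏(1−qᵢ) over the active causes.
Numerator (weight on configurations with overloaded truck): 0.275801·0.06 = 0.016548
The normalizing constant is 0.56286·0.94 + 0.275801·0.06 = 0.545636
P(overloaded truck | ¬strain alarm, structural fatigue) = 0.016548/0.545636 ≈ 0.030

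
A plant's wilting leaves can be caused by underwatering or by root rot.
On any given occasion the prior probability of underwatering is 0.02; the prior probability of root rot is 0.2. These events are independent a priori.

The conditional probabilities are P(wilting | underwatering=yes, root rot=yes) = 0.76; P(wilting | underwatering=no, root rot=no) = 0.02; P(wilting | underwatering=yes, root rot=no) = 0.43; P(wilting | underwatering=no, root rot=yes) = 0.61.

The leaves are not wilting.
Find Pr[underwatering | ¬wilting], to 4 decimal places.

Pr[underwatering | ¬wilting] ≈ 0.0118

For the numerator, keep only underwatering=true terms: 0.009120 + 0.000960 = 0.010080
Normalizer over all consistent configurations: 0.98*0.98*0.8 + 0.39*0.98*0.2 + 0.57*0.02*0.8 + 0.24*0.02*0.2 = 0.854840
Posterior = 0.010080 / 0.854840 ≈ 0.0118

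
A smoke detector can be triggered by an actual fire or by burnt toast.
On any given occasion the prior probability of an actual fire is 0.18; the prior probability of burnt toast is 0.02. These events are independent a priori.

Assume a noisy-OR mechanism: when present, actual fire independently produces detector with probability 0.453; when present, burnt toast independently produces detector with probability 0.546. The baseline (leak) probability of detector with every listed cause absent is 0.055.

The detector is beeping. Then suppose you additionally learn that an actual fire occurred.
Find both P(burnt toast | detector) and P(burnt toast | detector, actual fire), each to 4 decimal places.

P(burnt toast | detector) ≈ 0.0856; P(burnt toast | detector, actual fire) ≈ 0.0313

Under noisy-OR, P(detector | causes) = 1 − (1−0.055)·∏(1−qᵢ) over the active causes.
P(detector) = 0.055·0.82·0.98 + 0.57097·0.82·0.02 + 0.483085·0.18·0.98 + 0.765321·0.18·0.02 = 0.044198 + 0.009364 + 0.085216 + 0.002755 = 0.141533
The burnt toast-present share is 0.009364 + 0.002755 = 0.012119.
Hence the posterior is 0.012119/0.141533 ≈ 0.0856.

Now also conditioning on actual fire=true:
P(detector | actual fire) = 0.483085*0.98 + 0.765321*0.02 = 0.473423 + 0.015306 = 0.488729
Of this, 0.015306 comes from 0.765321*0.02 (the burnt toast=true cases).
So P(burnt toast | detector, actual fire) = 0.015306/0.488729 ≈ 0.0313.
The drop from 0.0856 to 0.0313 is the explaining-away (discounting) effect.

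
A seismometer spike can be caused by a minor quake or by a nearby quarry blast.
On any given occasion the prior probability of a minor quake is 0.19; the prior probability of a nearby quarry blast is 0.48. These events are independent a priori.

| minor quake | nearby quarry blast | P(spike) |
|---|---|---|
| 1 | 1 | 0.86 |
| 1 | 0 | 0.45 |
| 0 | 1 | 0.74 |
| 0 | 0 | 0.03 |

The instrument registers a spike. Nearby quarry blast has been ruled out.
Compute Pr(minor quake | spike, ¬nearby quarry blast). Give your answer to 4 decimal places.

Sum P(spike|·) weighted by the priors over both values of minor quake:
  P(spike | ¬nearby quarry blast) = 0.03·0.81 + 0.45·0.19
        = 0.024300 + 0.085500 = 0.109800
The terms with minor quake present sum to 0.085500, so
  P(minor quake | spike, ¬nearby quarry blast) = 0.085500 / 0.109800 ≈ 0.7787

Pr(minor quake | spike, ¬nearby quarry blast) ≈ 0.7787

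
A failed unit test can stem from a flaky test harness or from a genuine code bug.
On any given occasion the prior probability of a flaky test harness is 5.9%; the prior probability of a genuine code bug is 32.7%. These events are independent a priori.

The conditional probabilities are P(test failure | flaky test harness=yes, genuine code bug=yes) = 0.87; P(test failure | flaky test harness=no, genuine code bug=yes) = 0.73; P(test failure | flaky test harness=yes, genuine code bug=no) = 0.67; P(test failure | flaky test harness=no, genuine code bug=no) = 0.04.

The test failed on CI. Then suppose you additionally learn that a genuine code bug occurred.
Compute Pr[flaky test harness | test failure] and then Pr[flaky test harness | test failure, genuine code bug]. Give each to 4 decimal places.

Sum P(test failure|·) weighted by the priors over the 4 (flaky test harness, genuine code bug) configurations:
  P(test failure) = 0.04*0.941*0.673 + 0.73*0.941*0.327 + 0.67*0.059*0.673 + 0.87*0.059*0.327
        = 0.025332 + 0.224626 + 0.026604 + 0.016785 = 0.293347
The terms with flaky test harness present sum to 0.043389, so
  P(flaky test harness | test failure) = 0.043389 / 0.293347 ≈ 0.1479

Now also conditioning on genuine code bug=true:
Numerator (weight on configurations with flaky test harness): 0.87×0.059 = 0.051330
The normalizing constant is 0.73×0.941 + 0.87×0.059 = 0.738260
P(flaky test harness | test failure, genuine code bug) = 0.051330/0.738260 ≈ 0.0695

Pr[flaky test harness | test failure] ≈ 0.1479; Pr[flaky test harness | test failure, genuine code bug] ≈ 0.0695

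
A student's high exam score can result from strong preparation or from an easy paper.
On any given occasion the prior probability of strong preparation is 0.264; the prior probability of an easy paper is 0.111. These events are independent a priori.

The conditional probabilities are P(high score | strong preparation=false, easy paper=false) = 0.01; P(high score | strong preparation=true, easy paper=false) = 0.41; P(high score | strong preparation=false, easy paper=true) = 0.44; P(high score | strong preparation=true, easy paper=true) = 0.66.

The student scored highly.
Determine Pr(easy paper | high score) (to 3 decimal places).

P(high score) = 0.01×0.736×0.889 + 0.44×0.736×0.111 + 0.41×0.264×0.889 + 0.66×0.264×0.111 = 0.006543 + 0.035946 + 0.096225 + 0.019341 = 0.158055
Restricting to configurations with easy paper present: 0.035946 + 0.019341 = 0.055287.
Hence the posterior is 0.055287/0.158055 ≈ 0.350.

Pr(easy paper | high score) ≈ 0.350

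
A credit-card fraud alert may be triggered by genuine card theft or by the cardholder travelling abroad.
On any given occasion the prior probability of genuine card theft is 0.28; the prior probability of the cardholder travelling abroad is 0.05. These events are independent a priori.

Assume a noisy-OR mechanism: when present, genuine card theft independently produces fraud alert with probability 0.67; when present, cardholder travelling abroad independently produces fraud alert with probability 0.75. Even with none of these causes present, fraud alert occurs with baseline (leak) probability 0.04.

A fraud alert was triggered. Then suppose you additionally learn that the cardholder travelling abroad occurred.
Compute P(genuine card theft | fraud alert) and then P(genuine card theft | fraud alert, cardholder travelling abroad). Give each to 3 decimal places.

Under noisy-OR, P(fraud alert | causes) = 1 − (1−0.04)·∏(1−qᵢ) over the active causes.
Enumerate the 4 (genuine card theft, cardholder travelling abroad) configurations and weight by the priors:
  P(fraud alert) = 0.04·0.72·0.95 + 0.76·0.72·0.05 + 0.6832·0.28·0.95 + 0.9208·0.28·0.05
        = 0.027360 + 0.027360 + 0.181731 + 0.012891 = 0.249342
The terms with genuine card theft present sum to 0.194622, so
  P(genuine card theft | fraud alert) = 0.194622 / 0.249342 ≈ 0.781

Now condition on the additional information:
Numerator (weight on configurations with genuine card theft): 0.9208*0.28 = 0.257824
Denominator P(fraud alert | cardholder travelling abroad): 0.76*0.72 + 0.9208*0.28 = 0.805024
Posterior = 0.257824 / 0.805024 ≈ 0.320
Conditioning on cardholder travelling abroad lowers the posterior on genuine card theft: the classic explaining-away effect in a common-effect structure.

P(genuine card theft | fraud alert) ≈ 0.781; P(genuine card theft | fraud alert, cardholder travelling abroad) ≈ 0.320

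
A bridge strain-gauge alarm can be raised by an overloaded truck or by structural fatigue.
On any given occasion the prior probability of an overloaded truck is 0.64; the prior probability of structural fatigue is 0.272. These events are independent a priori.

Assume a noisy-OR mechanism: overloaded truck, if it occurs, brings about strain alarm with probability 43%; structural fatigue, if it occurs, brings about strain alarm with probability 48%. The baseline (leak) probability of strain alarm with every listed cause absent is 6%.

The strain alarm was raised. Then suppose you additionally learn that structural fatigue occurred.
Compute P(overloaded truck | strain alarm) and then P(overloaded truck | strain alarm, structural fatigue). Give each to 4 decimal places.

Under noisy-OR, P(strain alarm | causes) = 1 − (1−0.06)·∏(1−qᵢ) over the active causes.
By total probability over the 4 (overloaded truck, structural fatigue) configurations:
  P(strain alarm) = 0.06×0.36×0.728 + 0.5112×0.36×0.272 + 0.4642×0.64×0.728 + 0.721384×0.64×0.272
        = 0.015725 + 0.050057 + 0.216280 + 0.125579 = 0.407641
The terms with overloaded truck present sum to 0.341859, so
  P(overloaded truck | strain alarm) = 0.341859 / 0.407641 ≈ 0.8386

With the extra evidence:
P(strain alarm | structural fatigue) = 0.5112*0.36 + 0.721384*0.64 = 0.184032 + 0.461686 = 0.645718
Restricting to configurations with overloaded truck present: 0.721384*0.64 = 0.461686.
Hence the posterior is 0.461686/0.645718 ≈ 0.7150.
This is intercausal reasoning (explaining away): once structural fatigue accounts for the strain alarm, overloaded truck becomes less likely.

P(overloaded truck | strain alarm) ≈ 0.8386; P(overloaded truck | strain alarm, structural fatigue) ≈ 0.7150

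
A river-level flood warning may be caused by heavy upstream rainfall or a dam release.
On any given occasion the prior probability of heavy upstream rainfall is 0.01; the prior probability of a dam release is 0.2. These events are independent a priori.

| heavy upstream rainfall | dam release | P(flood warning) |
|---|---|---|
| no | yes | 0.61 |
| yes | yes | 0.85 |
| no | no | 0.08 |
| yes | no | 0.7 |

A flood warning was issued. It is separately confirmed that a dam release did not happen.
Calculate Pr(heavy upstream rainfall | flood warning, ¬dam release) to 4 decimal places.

Pr(heavy upstream rainfall | flood warning, ¬dam release) ≈ 0.0812

Numerator (weight on configurations with heavy upstream rainfall): 0.7×0.01 = 0.007000
Denominator P(flood warning | ¬dam release): 0.08×0.99 + 0.7×0.01 = 0.086200
Posterior = 0.007000 / 0.086200 ≈ 0.0812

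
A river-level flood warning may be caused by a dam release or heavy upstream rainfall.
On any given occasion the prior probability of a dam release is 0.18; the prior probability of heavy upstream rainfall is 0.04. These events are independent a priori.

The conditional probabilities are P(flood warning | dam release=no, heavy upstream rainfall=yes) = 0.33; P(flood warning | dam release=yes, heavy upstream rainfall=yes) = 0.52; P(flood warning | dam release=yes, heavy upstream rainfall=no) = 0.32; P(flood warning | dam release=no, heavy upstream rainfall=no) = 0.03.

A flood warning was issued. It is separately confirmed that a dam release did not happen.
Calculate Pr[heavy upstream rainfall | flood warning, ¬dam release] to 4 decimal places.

By total probability over both values of heavy upstream rainfall:
  P(flood warning | ¬dam release) = 0.03×0.96 + 0.33×0.04
        = 0.028800 + 0.013200 = 0.042000
Configurations with heavy upstream rainfall contribute 0.013200, so
  P(heavy upstream rainfall | flood warning, ¬dam release) = 0.013200 / 0.042000 ≈ 0.3143

Pr[heavy upstream rainfall | flood warning, ¬dam release] ≈ 0.3143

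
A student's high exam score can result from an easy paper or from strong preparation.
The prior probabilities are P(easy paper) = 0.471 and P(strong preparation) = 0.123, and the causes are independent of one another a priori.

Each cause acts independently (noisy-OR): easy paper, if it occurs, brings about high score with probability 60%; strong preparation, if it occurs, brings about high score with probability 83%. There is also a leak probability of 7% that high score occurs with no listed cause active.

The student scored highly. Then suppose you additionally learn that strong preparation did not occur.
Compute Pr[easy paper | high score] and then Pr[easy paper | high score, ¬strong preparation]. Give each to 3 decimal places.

Pr[easy paper | high score] ≈ 0.782; Pr[easy paper | high score, ¬strong preparation] ≈ 0.889

Under noisy-OR, P(high score | causes) = 1 − (1−0.07)·∏(1−qᵢ) over the active causes.
Sum P(high score|·) weighted by the priors over the 4 (easy paper, strong preparation) configurations:
  P(high score) = 0.07*0.529*0.877 + 0.8419*0.529*0.123 + 0.628*0.471*0.877 + 0.93676*0.471*0.123
        = 0.032475 + 0.054780 + 0.259406 + 0.054269 = 0.400930
Keeping only the easy paper-present terms gives 0.313675, so
  P(easy paper | high score) = 0.313675 / 0.400930 ≈ 0.782

Now condition on the additional information:
P(high score | ¬strong preparation) = 0.07×0.529 + 0.628×0.471 = 0.037030 + 0.295788 = 0.332818
The easy paper-present share is 0.628×0.471 = 0.295788.
P(easy paper | high score, ¬strong preparation) = 0.295788 / 0.332818 ≈ 0.889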